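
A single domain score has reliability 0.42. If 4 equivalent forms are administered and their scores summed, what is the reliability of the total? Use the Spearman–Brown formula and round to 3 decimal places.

ρ_k = kρ / (1 + (k−1)ρ) = 4·0.42 / (1 + 3·0.42) = 1.680 / 2.260 = 0.743.

0.743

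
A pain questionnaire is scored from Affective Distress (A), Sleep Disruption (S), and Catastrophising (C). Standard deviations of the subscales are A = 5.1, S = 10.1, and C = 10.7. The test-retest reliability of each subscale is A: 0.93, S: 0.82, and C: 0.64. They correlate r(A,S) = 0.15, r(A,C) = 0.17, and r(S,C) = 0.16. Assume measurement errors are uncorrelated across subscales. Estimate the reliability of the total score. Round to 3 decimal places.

Var(A+S+C) = 5.1² + 10.1² + 10.7² + 2·[5.1·10.1·0.15 + 5.1·10.7·0.17 + 10.1·10.7·0.16] = 242.51 + 68.5892 = 311.099.
Under uncorrelated errors the observed covariances equal the true-score covariances, so only the own-variance terms attenuate.
True-score variance = [5.1²·0.93 + 10.1²·0.82 + 10.7²·0.64] + 68.5892 = 181.111 + 68.5892 = 249.7.
Reliability = 249.7 / 311.099 = 0.803.

0.803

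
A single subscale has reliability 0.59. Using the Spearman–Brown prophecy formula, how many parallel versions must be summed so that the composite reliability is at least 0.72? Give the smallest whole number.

k ≥ ρ*(1−ρ₁)/(ρ₁(1−ρ*)) = 0.72·0.41 / (0.59·0.28) = 1.787.
Smallest integer k = 2.

2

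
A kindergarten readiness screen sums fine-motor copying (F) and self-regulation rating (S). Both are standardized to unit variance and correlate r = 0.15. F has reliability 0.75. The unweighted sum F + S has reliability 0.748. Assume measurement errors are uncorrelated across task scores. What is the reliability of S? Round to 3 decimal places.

0.670

Var(F+S) = 2 + 2·0.15 = 2.300.
True-score variance = ρ_F + ρ_S + 2·0.15, so 0.748 = (0.75 + ρ_S + 0.30) / 2.300.
ρ_S = 0.748·2.300 − 0.75 − 0.30 = 0.670.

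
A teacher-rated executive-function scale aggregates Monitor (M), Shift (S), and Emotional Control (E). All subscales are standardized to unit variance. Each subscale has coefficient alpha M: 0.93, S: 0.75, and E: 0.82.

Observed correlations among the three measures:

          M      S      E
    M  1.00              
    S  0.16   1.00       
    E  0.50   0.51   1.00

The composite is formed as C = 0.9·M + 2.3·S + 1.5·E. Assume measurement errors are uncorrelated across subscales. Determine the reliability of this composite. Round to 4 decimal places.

Var(C) = 0.9² + 2.3² + 1.5² + 2·[2.07·0.16 + 1.35·0.50 + 3.45·0.51] = 8.35 + 5.5314 = 13.8814.
Under uncorrelated errors the observed covariances equal the true-score covariances, so only the own-variance terms attenuate.
True-score variance = [0.9²·0.93 + 2.3²·0.75 + 1.5²·0.82] + 5.5314 = 6.5658 + 5.5314 = 12.0972.
Reliability = 12.0972 / 13.8814 = 0.8715.

0.8715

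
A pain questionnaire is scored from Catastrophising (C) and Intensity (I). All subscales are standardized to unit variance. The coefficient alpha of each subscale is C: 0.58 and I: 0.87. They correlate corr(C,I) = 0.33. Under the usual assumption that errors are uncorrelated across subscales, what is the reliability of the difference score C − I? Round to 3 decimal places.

0.590

Var(C−I) = 1 + 1 − 2·0.33 = 2 − 0.66 = 1.34.
Under uncorrelated errors the observed covariances equal the true-score covariances, so only the own-variance terms attenuate.
True-score variance = [0.58 + 0.87] − 0.66 = 1.45 − 0.66 = 0.79.
Reliability = 0.79 / 1.34 = 0.590.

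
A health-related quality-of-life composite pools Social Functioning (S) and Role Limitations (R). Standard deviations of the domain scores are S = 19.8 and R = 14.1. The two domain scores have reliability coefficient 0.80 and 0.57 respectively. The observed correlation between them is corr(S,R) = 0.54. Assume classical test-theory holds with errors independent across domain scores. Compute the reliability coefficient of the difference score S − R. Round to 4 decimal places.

0.4335

Var(S−R) = 19.8² + 14.1² − 2·19.8·14.1·0.54 = 590.85 − 301.514 = 289.336.
Under uncorrelated errors the observed covariances equal the true-score covariances, so only the own-variance terms attenuate.
True-score variance = [19.8²·0.80 + 14.1²·0.57] − 301.514 = 426.954 − 301.514 = 125.439.
Reliability = 125.439 / 289.336 = 0.4335.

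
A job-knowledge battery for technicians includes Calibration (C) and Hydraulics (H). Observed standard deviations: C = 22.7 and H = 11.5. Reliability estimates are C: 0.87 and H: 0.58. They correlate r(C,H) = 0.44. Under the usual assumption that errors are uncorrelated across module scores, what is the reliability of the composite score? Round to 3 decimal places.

Var(C+H) = 22.7² + 11.5² + 2·[22.7·11.5·0.44] = 647.54 + 229.724 = 877.264.
Under uncorrelated errors the observed covariances equal the true-score covariances, so only the own-variance terms attenuate.
True-score variance = [22.7²·0.87 + 11.5²·0.58] + 229.724 = 525.007 + 229.724 = 754.731.
Reliability = 754.731 / 877.264 = 0.860.

0.860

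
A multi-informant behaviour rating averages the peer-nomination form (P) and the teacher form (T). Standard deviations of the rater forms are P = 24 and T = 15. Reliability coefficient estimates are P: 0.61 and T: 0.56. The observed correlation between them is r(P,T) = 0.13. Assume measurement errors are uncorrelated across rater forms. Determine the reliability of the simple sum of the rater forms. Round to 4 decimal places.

Var(P+T) = 24² + 15² + 2·[24·15·0.13] = 801 + 93.6 = 894.6.
With uncorrelated errors the cross-covariances are all true-score covariance, so they carry over unchanged; only the diagonal terms shrink to ρᵢσᵢ².
True-score variance = [24²·0.61 + 15²·0.56] + 93.6 = 477.36 + 93.6 = 570.96.
Reliability = 570.96 / 894.6 = 0.6382.

0.6382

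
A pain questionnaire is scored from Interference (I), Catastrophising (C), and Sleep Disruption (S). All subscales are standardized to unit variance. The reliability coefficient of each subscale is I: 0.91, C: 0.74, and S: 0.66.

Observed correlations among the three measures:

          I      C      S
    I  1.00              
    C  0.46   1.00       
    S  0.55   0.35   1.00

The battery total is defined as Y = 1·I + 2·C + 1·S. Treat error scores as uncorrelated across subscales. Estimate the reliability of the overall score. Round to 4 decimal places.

0.8578

Var(Y) = 1 + 2² + 1 + 2·[2·0.46 + 0.55 + 2·0.35] = 6 + 4.34 = 10.34.
Because errors are independent across components, Cov(Tᵢ,Tⱼ) = Cov(Xᵢ,Xⱼ); the off-diagonal part of the true-score variance is the same as above.
True-score variance = [0.91 + 2²·0.74 + 0.66] + 4.34 = 4.53 + 4.34 = 8.87.
Reliability = 8.87 / 10.34 = 0.8578.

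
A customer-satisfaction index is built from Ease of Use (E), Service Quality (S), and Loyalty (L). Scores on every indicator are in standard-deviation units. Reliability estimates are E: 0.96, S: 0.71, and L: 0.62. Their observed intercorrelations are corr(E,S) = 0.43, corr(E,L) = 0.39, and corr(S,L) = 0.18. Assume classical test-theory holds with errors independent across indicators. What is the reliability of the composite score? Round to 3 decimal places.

Var(E+S+L) = 3 + 2·[0.43 + 0.39 + 0.18] = 3 + 2 = 5.
Because errors are independent across components, Cov(Tᵢ,Tⱼ) = Cov(Xᵢ,Xⱼ); the off-diagonal part of the true-score variance is the same as above.
True-score variance = [0.96 + 0.71 + 0.62] + 2 = 2.29 + 2 = 4.29.
Reliability = 4.29 / 5 = 0.858.

0.858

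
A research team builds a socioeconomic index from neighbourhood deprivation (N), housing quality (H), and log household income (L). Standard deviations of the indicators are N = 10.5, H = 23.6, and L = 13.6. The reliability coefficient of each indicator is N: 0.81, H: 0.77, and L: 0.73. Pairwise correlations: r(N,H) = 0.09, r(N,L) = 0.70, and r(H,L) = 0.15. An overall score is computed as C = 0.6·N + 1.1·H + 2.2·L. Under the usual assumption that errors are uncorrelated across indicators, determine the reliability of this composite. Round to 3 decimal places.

0.811

Var(C) = 0.6²·10.5² + 1.1²·23.6² + 2.2²·13.6² + 2·[0.66·10.5·23.6·0.09 + 1.32·10.5·13.6·0.70 + 2.42·23.6·13.6·0.15] = 1608.82 + 526.35 = 2135.17.
With uncorrelated errors the cross-covariances are all true-score covariance, so they carry over unchanged; only the diagonal terms shrink to ρᵢσᵢ².
True-score variance = [0.6²·10.5²·0.81 + 1.1²·23.6²·0.77 + 2.2²·13.6²·0.73] + 526.35 = 1204.57 + 526.35 = 1730.92.
Reliability = 1730.92 / 2135.17 = 0.811.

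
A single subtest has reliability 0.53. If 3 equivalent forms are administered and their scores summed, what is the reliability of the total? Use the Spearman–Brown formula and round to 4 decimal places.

ρ_k = kρ / (1 + (k−1)ρ) = 3·0.53 / (1 + 2·0.53) = 1.590 / 2.060 = 0.7718.

0.7718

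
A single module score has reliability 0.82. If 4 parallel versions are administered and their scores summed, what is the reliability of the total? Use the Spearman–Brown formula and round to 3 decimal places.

0.948

ρ_k = kρ / (1 + (k−1)ρ) = 4·0.82 / (1 + 3·0.82) = 3.280 / 3.460 = 0.948.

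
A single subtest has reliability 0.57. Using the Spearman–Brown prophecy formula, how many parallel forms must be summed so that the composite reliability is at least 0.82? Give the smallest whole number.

k ≥ ρ*(1−ρ₁)/(ρ₁(1−ρ*)) = 0.82·0.43 / (0.57·0.18) = 3.437.
Smallest integer k = 4.

4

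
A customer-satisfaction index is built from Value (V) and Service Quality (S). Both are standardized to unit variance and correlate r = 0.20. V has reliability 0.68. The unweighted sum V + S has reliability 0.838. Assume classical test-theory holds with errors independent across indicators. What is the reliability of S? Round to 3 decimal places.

Var(V+S) = 2 + 2·0.20 = 2.400.
True-score variance = ρ_V + ρ_S + 2·0.20, so 0.838 = (0.68 + ρ_S + 0.40) / 2.400.
ρ_S = 0.838·2.400 − 0.68 − 0.40 = 0.931.

0.931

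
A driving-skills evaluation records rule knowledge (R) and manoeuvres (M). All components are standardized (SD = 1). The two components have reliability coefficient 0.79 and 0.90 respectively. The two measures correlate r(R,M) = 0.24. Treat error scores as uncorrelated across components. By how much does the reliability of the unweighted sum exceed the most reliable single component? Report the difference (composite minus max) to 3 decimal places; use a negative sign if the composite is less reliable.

-0.025

Var(sum) = 2 + 0.48 = 2.48; true-score variance = 1.69 + 0.48 = 2.17; composite reliability = 0.8750.
Max component reliability = 0.9000.
Difference = 0.8750 − 0.9000 = -0.025.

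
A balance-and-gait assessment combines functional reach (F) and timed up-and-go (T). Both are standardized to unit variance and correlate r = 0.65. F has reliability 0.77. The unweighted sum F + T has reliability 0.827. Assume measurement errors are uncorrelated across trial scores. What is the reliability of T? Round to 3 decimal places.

0.659

Var(F+T) = 2 + 2·0.65 = 3.300.
True-score variance = ρ_F + ρ_T + 2·0.65, so 0.827 = (0.77 + ρ_T + 1.30) / 3.300.
ρ_T = 0.827·3.300 − 0.77 − 1.30 = 0.659.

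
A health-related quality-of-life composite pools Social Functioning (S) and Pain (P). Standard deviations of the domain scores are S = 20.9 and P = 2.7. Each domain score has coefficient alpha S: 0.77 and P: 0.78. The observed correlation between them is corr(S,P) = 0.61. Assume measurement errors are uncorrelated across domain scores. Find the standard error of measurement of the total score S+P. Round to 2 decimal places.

10.10

Var(total) = 444.1 + 68.8446 = 512.945.
True-score variance = 342.03 + 68.8446 = 410.874, so reliability = 0.8010.
Error variance = 512.945 − 410.874 = 102.07; SEM = √102.07 = 10.10.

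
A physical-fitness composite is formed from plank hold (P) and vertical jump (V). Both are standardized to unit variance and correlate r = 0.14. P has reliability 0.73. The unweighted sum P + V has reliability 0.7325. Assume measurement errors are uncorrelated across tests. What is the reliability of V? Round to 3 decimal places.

0.660

Var(P+V) = 2 + 2·0.14 = 2.280.
True-score variance = ρ_P + ρ_V + 2·0.14, so 0.7325 = (0.73 + ρ_V + 0.28) / 2.280.
ρ_V = 0.7325·2.280 − 0.73 − 0.28 = 0.660.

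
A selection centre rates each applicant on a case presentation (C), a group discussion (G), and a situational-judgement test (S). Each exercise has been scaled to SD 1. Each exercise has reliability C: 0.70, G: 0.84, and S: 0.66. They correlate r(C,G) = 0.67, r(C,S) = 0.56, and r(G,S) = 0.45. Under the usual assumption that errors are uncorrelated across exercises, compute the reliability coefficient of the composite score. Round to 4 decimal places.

Var(C+G+S) = 3 + 2·[0.67 + 0.56 + 0.45] = 3 + 3.36 = 6.36.
Because errors are independent across components, Cov(Tᵢ,Tⱼ) = Cov(Xᵢ,Xⱼ); the off-diagonal part of the true-score variance is the same as above.
True-score variance = [0.70 + 0.84 + 0.66] + 3.36 = 2.2 + 3.36 = 5.56.
Reliability = 5.56 / 6.36 = 0.8742.

0.8742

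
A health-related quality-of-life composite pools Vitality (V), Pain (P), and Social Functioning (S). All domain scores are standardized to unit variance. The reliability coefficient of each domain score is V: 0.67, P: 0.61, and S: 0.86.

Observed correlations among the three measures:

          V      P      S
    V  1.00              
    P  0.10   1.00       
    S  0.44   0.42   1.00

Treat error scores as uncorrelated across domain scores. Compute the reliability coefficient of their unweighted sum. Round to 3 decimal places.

Var(V+P+S) = 3 + 2·[0.10 + 0.44 + 0.42] = 3 + 1.92 = 4.92.
Because errors are independent across components, Cov(Tᵢ,Tⱼ) = Cov(Xᵢ,Xⱼ); the off-diagonal part of the true-score variance is the same as above.
True-score variance = [0.67 + 0.61 + 0.86] + 1.92 = 2.14 + 1.92 = 4.06.
Reliability = 4.06 / 4.92 = 0.825.

0.825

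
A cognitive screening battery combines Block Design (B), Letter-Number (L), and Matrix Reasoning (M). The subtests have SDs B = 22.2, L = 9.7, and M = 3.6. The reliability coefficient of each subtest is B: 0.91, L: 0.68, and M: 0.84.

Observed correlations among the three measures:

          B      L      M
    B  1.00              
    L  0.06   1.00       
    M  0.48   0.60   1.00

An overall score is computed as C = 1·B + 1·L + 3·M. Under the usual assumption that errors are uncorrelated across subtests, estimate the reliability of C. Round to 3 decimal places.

Var(C) = 22.2² + 9.7² + 3²·3.6² + 2·[22.2·9.7·0.06 + 3·22.2·3.6·0.48 + 3·9.7·3.6·0.60] = 703.57 + 381.722 = 1085.29.
With uncorrelated errors the cross-covariances are all true-score covariance, so they carry over unchanged; only the diagonal terms shrink to ρᵢσᵢ².
True-score variance = [22.2²·0.91 + 9.7²·0.68 + 3²·3.6²·0.84] + 381.722 = 610.443 + 381.722 = 992.166.
Reliability = 992.166 / 1085.29 = 0.914.

0.914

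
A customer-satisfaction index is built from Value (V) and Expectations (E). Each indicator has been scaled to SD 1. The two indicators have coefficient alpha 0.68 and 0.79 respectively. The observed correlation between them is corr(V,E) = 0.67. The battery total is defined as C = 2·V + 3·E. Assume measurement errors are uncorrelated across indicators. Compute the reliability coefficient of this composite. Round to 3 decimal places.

Var(C) = 2² + 3² + 2·[6·0.67] = 13 + 8.04 = 21.04.
Because errors are independent across components, Cov(Tᵢ,Tⱼ) = Cov(Xᵢ,Xⱼ); the off-diagonal part of the true-score variance is the same as above.
True-score variance = [2²·0.68 + 3²·0.79] + 8.04 = 9.83 + 8.04 = 17.87.
Reliability = 17.87 / 21.04 = 0.849.

0.849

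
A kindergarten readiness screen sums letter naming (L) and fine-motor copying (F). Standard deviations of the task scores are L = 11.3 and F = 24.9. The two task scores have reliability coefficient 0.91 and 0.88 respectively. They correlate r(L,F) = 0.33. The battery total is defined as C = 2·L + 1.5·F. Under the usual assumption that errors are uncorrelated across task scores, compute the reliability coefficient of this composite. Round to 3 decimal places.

Var(C) = 2²·11.3² + 1.5²·24.9² + 2·[3·11.3·24.9·0.33] = 1905.78 + 557.113 = 2462.9.
Because errors are independent across components, Cov(Tᵢ,Tⱼ) = Cov(Xᵢ,Xⱼ); the off-diagonal part of the true-score variance is the same as above.
True-score variance = [2²·11.3²·0.91 + 1.5²·24.9²·0.88] + 557.113 = 1692.41 + 557.113 = 2249.52.
Reliability = 2249.52 / 2462.9 = 0.913.

0.913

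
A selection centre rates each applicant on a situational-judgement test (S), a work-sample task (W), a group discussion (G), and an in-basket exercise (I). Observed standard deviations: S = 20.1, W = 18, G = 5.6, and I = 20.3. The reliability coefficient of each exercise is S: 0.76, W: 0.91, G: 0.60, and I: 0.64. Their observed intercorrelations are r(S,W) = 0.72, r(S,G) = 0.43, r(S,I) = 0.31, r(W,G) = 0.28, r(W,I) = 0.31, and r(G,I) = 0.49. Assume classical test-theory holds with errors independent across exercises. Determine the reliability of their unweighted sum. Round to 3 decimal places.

0.882

Var(S+W+G+I) = 20.1² + 18² + 5.6² + 20.3² + 2·[20.1·18·0.72 + 20.1·5.6·0.43 + 20.1·20.3·0.31 + 18·5.6·0.28 + 18·20.3·0.31 + 5.6·20.3·0.49] = 1171.46 + 1265.17 = 2436.63.
Under uncorrelated errors the observed covariances equal the true-score covariances, so only the own-variance terms attenuate.
True-score variance = [20.1²·0.76 + 18²·0.91 + 5.6²·0.60 + 20.3²·0.64] + 1265.17 = 884.441 + 1265.17 = 2149.62.
Reliability = 2149.62 / 2436.63 = 0.882.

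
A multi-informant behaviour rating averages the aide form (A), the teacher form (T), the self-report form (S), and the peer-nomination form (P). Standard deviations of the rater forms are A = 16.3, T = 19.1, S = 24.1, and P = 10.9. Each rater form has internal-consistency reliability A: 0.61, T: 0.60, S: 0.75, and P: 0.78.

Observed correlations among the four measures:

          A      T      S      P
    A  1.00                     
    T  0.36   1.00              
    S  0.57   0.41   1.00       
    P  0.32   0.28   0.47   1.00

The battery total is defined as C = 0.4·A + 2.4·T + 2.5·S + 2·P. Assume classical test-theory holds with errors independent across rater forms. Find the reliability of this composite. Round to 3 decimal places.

0.831

Var(C) = 0.4²·16.3² + 2.4²·19.1² + 2.5²·24.1² + 2²·10.9² + 2·[0.96·16.3·19.1·0.36 + 16.3·24.1·0.57 + 0.8·16.3·10.9·0.32 + 6·19.1·24.1·0.41 + 4.8·19.1·10.9·0.28 + 5·24.1·10.9·0.47] = 6249.12 + 4812.97 = 11062.1.
With uncorrelated errors the cross-covariances are all true-score covariance, so they carry over unchanged; only the diagonal terms shrink to ρᵢσᵢ².
True-score variance = [0.4²·16.3²·0.61 + 2.4²·19.1²·0.60 + 2.5²·24.1²·0.75 + 2²·10.9²·0.78] + 4812.97 = 4379.95 + 4812.97 = 9192.92.
Reliability = 9192.92 / 11062.1 = 0.831.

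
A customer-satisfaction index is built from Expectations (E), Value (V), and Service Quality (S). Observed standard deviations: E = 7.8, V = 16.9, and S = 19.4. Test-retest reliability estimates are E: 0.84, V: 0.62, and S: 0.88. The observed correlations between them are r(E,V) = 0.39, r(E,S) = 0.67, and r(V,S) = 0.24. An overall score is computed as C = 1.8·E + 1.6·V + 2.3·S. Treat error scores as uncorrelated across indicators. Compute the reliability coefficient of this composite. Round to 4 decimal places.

0.8817

Var(C) = 1.8²·7.8² + 1.6²·16.9² + 2.3²·19.4² + 2·[2.88·7.8·16.9·0.39 + 4.14·7.8·19.4·0.67 + 3.68·16.9·19.4·0.24] = 2919.23 + 1714.72 = 4633.94.
Under uncorrelated errors the observed covariances equal the true-score covariances, so only the own-variance terms attenuate.
True-score variance = [1.8²·7.8²·0.84 + 1.6²·16.9²·0.62 + 2.3²·19.4²·0.88] + 1714.72 = 2370.93 + 1714.72 = 4085.65.
Reliability = 4085.65 / 4633.94 = 0.8817.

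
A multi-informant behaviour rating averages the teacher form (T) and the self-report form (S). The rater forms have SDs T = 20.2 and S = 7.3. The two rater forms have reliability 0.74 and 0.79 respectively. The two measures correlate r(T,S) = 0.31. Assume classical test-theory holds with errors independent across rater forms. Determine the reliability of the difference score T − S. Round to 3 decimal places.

0.683

Var(T−S) = 20.2² + 7.3² − 2·20.2·7.3·0.31 = 461.33 − 91.4252 = 369.905.
With uncorrelated errors the cross-covariances are all true-score covariance, so they carry over unchanged; only the diagonal terms shrink to ρᵢσᵢ².
True-score variance = [20.2²·0.74 + 7.3²·0.79] − 91.4252 = 344.049 − 91.4252 = 252.624.
Reliability = 252.624 / 369.905 = 0.683.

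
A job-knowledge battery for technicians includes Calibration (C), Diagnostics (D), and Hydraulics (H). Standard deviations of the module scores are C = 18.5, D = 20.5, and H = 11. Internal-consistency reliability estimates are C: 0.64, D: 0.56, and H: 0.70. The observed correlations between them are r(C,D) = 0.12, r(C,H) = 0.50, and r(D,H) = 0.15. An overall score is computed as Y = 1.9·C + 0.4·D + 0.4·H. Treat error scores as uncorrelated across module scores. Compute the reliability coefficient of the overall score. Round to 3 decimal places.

0.692

Var(Y) = 1.9²·18.5² + 0.4²·20.5² + 0.4²·11² + 2·[0.76·18.5·20.5·0.12 + 0.76·18.5·11·0.50 + 0.16·20.5·11·0.15] = 1322.12 + 234.659 = 1556.78.
Because errors are independent across components, Cov(Tᵢ,Tⱼ) = Cov(Xᵢ,Xⱼ); the off-diagonal part of the true-score variance is the same as above.
True-score variance = [1.9²·18.5²·0.64 + 0.4²·20.5²·0.56 + 0.4²·11²·0.70] + 234.659 = 841.941 + 234.659 = 1076.6.
Reliability = 1076.6 / 1556.78 = 0.692.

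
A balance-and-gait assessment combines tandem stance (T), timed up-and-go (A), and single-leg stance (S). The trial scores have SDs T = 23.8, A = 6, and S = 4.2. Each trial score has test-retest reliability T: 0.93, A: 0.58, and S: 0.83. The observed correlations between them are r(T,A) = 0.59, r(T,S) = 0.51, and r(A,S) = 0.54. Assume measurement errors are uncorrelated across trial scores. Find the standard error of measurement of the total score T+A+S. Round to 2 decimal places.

Var(total) = 620.08 + 297.679 = 917.759.
True-score variance = 562.31 + 297.679 = 859.99, so reliability = 0.9371.
Error variance = 917.759 − 859.99 = 57.7696; SEM = √57.7696 = 7.60.

7.60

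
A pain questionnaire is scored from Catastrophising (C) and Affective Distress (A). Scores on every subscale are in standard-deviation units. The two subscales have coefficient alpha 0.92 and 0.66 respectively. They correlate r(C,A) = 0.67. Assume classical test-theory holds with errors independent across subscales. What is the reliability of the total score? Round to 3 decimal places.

0.874

Var(C+A) = 2 + 2·[0.67] = 2 + 1.34 = 3.34.
Under uncorrelated errors the observed covariances equal the true-score covariances, so only the own-variance terms attenuate.
True-score variance = [0.92 + 0.66] + 1.34 = 1.58 + 1.34 = 2.92.
Reliability = 2.92 / 3.34 = 0.874.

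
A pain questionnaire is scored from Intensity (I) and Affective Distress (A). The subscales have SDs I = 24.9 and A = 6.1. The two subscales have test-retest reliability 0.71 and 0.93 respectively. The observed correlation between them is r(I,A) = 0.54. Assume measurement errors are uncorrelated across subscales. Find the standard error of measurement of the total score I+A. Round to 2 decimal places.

Var(total) = 657.22 + 164.041 = 821.261.
True-score variance = 474.812 + 164.041 = 638.854, so reliability = 0.7779.
Error variance = 821.261 − 638.854 = 182.408; SEM = √182.408 = 13.51.

13.51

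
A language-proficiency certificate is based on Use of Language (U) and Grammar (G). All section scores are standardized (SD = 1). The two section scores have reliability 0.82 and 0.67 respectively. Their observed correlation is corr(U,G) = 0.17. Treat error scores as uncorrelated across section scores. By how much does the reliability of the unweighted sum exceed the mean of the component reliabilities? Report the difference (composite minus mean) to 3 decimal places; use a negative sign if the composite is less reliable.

Var(sum) = 2 + 0.34 = 2.34; true-score variance = 1.49 + 0.34 = 1.83; composite reliability = 0.7821.
Mean component reliability = 0.7450.
Difference = 0.7821 − 0.7450 = 0.037.

0.037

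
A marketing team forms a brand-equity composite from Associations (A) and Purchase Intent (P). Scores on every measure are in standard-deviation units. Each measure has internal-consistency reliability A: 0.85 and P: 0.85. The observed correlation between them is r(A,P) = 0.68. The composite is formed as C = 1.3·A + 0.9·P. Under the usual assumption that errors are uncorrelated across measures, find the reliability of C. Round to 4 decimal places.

Var(C) = 1.3² + 0.9² + 2·[1.17·0.68] = 2.5 + 1.5912 = 4.0912.
With uncorrelated errors the cross-covariances are all true-score covariance, so they carry over unchanged; only the diagonal terms shrink to ρᵢσᵢ².
True-score variance = [1.3²·0.85 + 0.9²·0.85] + 1.5912 = 2.125 + 1.5912 = 3.7162.
Reliability = 3.7162 / 4.0912 = 0.9083.

0.9083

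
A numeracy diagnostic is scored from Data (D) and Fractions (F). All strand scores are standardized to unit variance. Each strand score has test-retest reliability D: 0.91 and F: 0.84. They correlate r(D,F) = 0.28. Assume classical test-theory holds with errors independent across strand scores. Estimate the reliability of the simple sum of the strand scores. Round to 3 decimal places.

0.902

Var(D+F) = 2 + 2·[0.28] = 2 + 0.56 = 2.56.
With uncorrelated errors the cross-covariances are all true-score covariance, so they carry over unchanged; only the diagonal terms shrink to ρᵢσᵢ².
True-score variance = [0.91 + 0.84] + 0.56 = 1.75 + 0.56 = 2.31.
Reliability = 2.31 / 2.56 = 0.902.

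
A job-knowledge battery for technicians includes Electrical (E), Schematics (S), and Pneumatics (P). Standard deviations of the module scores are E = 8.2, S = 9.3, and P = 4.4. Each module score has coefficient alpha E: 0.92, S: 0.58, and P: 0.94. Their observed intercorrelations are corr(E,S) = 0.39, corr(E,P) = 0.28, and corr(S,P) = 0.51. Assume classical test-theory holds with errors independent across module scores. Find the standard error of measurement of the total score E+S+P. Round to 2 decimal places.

6.55

Var(total) = 173.09 + 121.426 = 294.516.
True-score variance = 130.223 + 121.426 = 251.649, so reliability = 0.8545.
Error variance = 294.516 − 251.649 = 42.8666; SEM = √42.8666 = 6.55.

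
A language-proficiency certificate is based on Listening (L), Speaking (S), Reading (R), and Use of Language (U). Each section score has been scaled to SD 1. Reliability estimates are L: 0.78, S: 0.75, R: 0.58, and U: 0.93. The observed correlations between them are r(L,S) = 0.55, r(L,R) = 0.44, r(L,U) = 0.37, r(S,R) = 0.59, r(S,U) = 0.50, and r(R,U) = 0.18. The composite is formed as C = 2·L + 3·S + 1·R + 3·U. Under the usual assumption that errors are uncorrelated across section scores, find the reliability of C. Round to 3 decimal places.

0.915

Var(C) = 2² + 3² + 1 + 3² + 2·[6·0.55 + 2·0.44 + 6·0.37 + 3·0.59 + 9·0.50 + 3·0.18] = 23 + 26.42 = 49.42.
Under uncorrelated errors the observed covariances equal the true-score covariances, so only the own-variance terms attenuate.
True-score variance = [2²·0.78 + 3²·0.75 + 0.58 + 3²·0.93] + 26.42 = 18.82 + 26.42 = 45.24.
Reliability = 45.24 / 49.42 = 0.915.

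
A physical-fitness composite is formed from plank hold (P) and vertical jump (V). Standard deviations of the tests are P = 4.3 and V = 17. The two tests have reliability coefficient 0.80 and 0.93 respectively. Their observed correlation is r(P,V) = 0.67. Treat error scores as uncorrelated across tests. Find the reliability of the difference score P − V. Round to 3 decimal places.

0.886

Var(P−V) = 4.3² + 17² − 2·4.3·17·0.67 = 307.49 − 97.954 = 209.536.
Because errors are independent across components, Cov(Tᵢ,Tⱼ) = Cov(Xᵢ,Xⱼ); the off-diagonal part of the true-score variance is the same as above.
True-score variance = [4.3²·0.80 + 17²·0.93] − 97.954 = 283.562 − 97.954 = 185.608.
Reliability = 185.608 / 209.536 = 0.886.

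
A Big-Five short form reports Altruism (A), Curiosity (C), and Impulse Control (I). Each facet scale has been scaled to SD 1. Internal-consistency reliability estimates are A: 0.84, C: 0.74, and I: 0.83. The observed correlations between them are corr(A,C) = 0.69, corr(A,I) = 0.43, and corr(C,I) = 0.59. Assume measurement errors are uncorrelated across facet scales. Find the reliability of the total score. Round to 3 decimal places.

Var(A+C+I) = 3 + 2·[0.69 + 0.43 + 0.59] = 3 + 3.42 = 6.42.
With uncorrelated errors the cross-covariances are all true-score covariance, so they carry over unchanged; only the diagonal terms shrink to ρᵢσᵢ².
True-score variance = [0.84 + 0.74 + 0.83] + 3.42 = 2.41 + 3.42 = 5.83.
Reliability = 5.83 / 6.42 = 0.908.

0.908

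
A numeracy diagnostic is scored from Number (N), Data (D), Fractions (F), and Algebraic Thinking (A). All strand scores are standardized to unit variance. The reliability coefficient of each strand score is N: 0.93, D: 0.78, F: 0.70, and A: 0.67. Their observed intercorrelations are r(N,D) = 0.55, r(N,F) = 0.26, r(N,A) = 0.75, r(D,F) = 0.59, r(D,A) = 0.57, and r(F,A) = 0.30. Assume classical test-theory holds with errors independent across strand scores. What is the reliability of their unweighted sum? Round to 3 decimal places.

0.908

Var(N+D+F+A) = 4 + 2·[0.55 + 0.26 + 0.75 + 0.59 + 0.57 + 0.30] = 4 + 6.04 = 10.04.
Because errors are independent across components, Cov(Tᵢ,Tⱼ) = Cov(Xᵢ,Xⱼ); the off-diagonal part of the true-score variance is the same as above.
True-score variance = [0.93 + 0.78 + 0.70 + 0.67] + 6.04 = 3.08 + 6.04 = 9.12.
Reliability = 9.12 / 10.04 = 0.908.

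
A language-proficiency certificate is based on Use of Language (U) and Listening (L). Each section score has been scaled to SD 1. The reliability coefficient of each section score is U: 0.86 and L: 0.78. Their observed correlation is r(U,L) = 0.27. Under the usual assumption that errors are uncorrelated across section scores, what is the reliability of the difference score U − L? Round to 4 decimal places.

Var(U−L) = 1 + 1 − 2·0.27 = 2 − 0.54 = 1.46.
With uncorrelated errors the cross-covariances are all true-score covariance, so they carry over unchanged; only the diagonal terms shrink to ρᵢσᵢ².
True-score variance = [0.86 + 0.78] − 0.54 = 1.64 − 0.54 = 1.1.
Reliability = 1.1 / 1.46 = 0.7534.

0.7534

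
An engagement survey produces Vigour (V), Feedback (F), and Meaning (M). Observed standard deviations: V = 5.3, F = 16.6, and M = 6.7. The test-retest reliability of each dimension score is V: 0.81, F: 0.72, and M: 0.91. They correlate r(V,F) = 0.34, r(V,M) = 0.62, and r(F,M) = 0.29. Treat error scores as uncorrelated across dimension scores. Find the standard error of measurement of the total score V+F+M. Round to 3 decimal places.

Var(total) = 348.54 + 168.366 = 516.906.
True-score variance = 262.006 + 168.366 = 430.372, so reliability = 0.8326.
Error variance = 516.906 − 430.372 = 86.534; SEM = √86.534 = 9.302.

9.302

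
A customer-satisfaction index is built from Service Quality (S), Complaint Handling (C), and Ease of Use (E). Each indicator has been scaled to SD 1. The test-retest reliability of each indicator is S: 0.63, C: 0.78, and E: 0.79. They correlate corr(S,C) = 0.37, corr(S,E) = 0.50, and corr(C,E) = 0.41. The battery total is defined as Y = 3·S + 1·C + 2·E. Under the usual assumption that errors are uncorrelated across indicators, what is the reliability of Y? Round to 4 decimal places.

0.8160

Var(Y) = 3² + 1 + 2² + 2·[3·0.37 + 6·0.50 + 2·0.41] = 14 + 9.86 = 23.86.
With uncorrelated errors the cross-covariances are all true-score covariance, so they carry over unchanged; only the diagonal terms shrink to ρᵢσᵢ².
True-score variance = [3²·0.63 + 0.78 + 2²·0.79] + 9.86 = 9.61 + 9.86 = 19.47.
Reliability = 19.47 / 23.86 = 0.8160.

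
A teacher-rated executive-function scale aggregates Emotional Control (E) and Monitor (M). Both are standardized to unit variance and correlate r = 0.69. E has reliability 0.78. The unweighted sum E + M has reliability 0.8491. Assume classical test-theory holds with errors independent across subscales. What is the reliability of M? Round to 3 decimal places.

0.710

Var(E+M) = 2 + 2·0.69 = 3.380.
True-score variance = ρ_E + ρ_M + 2·0.69, so 0.8491 = (0.78 + ρ_M + 1.38) / 3.380.
ρ_M = 0.8491·3.380 − 0.78 − 1.38 = 0.710.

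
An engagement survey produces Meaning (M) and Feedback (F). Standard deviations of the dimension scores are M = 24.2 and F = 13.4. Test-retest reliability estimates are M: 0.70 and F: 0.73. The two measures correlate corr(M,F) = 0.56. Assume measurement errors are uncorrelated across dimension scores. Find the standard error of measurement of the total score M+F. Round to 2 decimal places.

14.97

Var(total) = 765.2 + 363.194 = 1128.39.
True-score variance = 541.027 + 363.194 = 904.22, so reliability = 0.8013.
Error variance = 1128.39 − 904.22 = 224.173; SEM = √224.173 = 14.97.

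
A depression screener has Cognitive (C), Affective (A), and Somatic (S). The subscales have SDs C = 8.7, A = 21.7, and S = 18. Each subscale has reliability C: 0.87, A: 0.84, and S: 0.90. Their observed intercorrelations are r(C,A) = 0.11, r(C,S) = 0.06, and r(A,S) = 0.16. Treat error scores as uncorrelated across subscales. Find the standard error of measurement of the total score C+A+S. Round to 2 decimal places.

10.84

Var(total) = 870.58 + 185.318 = 1055.9.
True-score variance = 752.998 + 185.318 = 938.316, so reliability = 0.8886.
Error variance = 1055.9 − 938.316 = 117.582; SEM = √117.582 = 10.84.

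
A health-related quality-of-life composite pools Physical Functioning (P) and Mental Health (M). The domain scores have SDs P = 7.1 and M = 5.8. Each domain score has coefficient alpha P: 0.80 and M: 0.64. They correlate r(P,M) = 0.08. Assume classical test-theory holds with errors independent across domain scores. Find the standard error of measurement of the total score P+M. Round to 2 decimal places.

4.71

Var(total) = 84.05 + 6.5888 = 90.6388.
True-score variance = 61.8576 + 6.5888 = 68.4464, so reliability = 0.7552.
Error variance = 90.6388 − 68.4464 = 22.1924; SEM = √22.1924 = 4.71.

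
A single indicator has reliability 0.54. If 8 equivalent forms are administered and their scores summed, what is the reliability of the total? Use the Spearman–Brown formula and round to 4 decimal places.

ρ_k = kρ / (1 + (k−1)ρ) = 8·0.54 / (1 + 7·0.54) = 4.320 / 4.780 = 0.9038.

0.9038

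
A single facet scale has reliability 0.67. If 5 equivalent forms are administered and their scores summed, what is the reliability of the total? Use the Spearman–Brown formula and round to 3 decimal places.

0.910

ρ_k = kρ / (1 + (k−1)ρ) = 5·0.67 / (1 + 4·0.67) = 3.350 / 3.680 = 0.910.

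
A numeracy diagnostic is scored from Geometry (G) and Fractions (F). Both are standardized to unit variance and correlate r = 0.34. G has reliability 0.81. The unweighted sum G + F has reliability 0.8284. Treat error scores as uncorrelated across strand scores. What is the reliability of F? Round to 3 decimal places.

0.730

Var(G+F) = 2 + 2·0.34 = 2.680.
True-score variance = ρ_G + ρ_F + 2·0.34, so 0.8284 = (0.81 + ρ_F + 0.68) / 2.680.
ρ_F = 0.8284·2.680 − 0.81 − 0.68 = 0.730.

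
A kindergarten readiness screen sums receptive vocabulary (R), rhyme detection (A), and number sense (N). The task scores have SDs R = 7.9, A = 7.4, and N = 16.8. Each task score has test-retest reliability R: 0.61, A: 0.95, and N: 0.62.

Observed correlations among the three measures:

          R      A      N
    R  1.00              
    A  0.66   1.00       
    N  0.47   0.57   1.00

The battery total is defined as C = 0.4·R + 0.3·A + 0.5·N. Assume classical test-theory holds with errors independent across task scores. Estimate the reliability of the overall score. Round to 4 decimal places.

Var(C) = 0.4²·7.9² + 0.3²·7.4² + 0.5²·16.8² + 2·[0.12·7.9·7.4·0.66 + 0.2·7.9·16.8·0.47 + 0.15·7.4·16.8·0.57] = 85.474 + 55.4701 = 140.944.
With uncorrelated errors the cross-covariances are all true-score covariance, so they carry over unchanged; only the diagonal terms shrink to ρᵢσᵢ².
True-score variance = [0.4²·7.9²·0.61 + 0.3²·7.4²·0.95 + 0.5²·16.8²·0.62] + 55.4701 = 54.5204 + 55.4701 = 109.991.
Reliability = 109.991 / 140.944 = 0.7804.

0.7804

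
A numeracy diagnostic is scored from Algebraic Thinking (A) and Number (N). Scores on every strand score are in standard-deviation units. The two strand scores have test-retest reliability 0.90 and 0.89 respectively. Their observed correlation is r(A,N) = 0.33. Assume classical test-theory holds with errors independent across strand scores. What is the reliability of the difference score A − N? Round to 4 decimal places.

Var(A−N) = 1 + 1 − 2·0.33 = 2 − 0.66 = 1.34.
With uncorrelated errors the cross-covariances are all true-score covariance, so they carry over unchanged; only the diagonal terms shrink to ρᵢσᵢ².
True-score variance = [0.90 + 0.89] − 0.66 = 1.79 − 0.66 = 1.13.
Reliability = 1.13 / 1.34 = 0.8433.

0.8433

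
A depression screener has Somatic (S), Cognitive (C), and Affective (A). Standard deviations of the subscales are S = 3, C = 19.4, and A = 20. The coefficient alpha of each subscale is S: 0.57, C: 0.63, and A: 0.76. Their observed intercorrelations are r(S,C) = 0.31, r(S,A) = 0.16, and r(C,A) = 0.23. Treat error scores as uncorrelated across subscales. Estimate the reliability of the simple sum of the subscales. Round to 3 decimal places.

0.765

Var(S+C+A) = 3² + 19.4² + 20² + 2·[3·19.4·0.31 + 3·20·0.16 + 19.4·20·0.23] = 785.36 + 233.764 = 1019.12.
Because errors are independent across components, Cov(Tᵢ,Tⱼ) = Cov(Xᵢ,Xⱼ); the off-diagonal part of the true-score variance is the same as above.
True-score variance = [3²·0.57 + 19.4²·0.63 + 20²·0.76] + 233.764 = 546.237 + 233.764 = 780.001.
Reliability = 780.001 / 1019.12 = 0.765.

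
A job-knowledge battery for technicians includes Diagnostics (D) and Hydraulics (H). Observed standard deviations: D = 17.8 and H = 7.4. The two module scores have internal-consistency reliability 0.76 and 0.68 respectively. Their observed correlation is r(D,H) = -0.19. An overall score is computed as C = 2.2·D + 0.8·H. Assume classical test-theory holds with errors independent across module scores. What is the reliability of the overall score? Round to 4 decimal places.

0.7438

Var(C) = 2.2²·17.8² + 0.8²·7.4² + 2·[1.76·17.8·7.4·(-0.19)] = 1568.55 − 88.0943 = 1480.46.
Under uncorrelated errors the observed covariances equal the true-score covariances, so only the own-variance terms attenuate.
True-score variance = [2.2²·17.8²·0.76 + 0.8²·7.4²·0.68] − 88.0943 = 1189.3 − 88.0943 = 1101.2.
Reliability = 1101.2 / 1480.46 = 0.7438.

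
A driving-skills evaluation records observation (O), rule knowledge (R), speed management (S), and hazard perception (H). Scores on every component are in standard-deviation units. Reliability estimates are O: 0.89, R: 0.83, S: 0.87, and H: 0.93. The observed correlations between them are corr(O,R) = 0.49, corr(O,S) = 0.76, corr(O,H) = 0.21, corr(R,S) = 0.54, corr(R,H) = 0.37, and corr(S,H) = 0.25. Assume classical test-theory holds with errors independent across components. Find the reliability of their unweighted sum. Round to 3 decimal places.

0.948

Var(O+R+S+H) = 4 + 2·[0.49 + 0.76 + 0.21 + 0.54 + 0.37 + 0.25] = 4 + 5.24 = 9.24.
With uncorrelated errors the cross-covariances are all true-score covariance, so they carry over unchanged; only the diagonal terms shrink to ρᵢσᵢ².
True-score variance = [0.89 + 0.83 + 0.87 + 0.93] + 5.24 = 3.52 + 5.24 = 8.76.
Reliability = 8.76 / 9.24 = 0.948.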